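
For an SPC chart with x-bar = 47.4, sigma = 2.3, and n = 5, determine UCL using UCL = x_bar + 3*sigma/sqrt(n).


UCL = 47.4 + 3 * 2.3 / sqrt(5)

50.49


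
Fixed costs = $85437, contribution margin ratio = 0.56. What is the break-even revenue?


Formula: BER = Fixed Costs / Contribution Margin Ratio
BER = $85437 / 0.56
BER = $152566.07 (to the nearest cent)

$152566.07


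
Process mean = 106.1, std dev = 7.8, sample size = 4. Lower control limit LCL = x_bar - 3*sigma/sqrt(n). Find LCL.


LCL = 106.1 - 3 * 7.8 / sqrt(4)

94.4


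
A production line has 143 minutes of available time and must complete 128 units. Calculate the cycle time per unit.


Formula: CT = Available Time / Number of Units
CT = 143 min / 128 units
CT = 1.12 min/unit

1.12 min/unit


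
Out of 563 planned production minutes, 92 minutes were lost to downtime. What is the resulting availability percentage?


Formula: Availability = (Planned Time - Downtime) / Planned Time * 100
Uptime = 563 - 92 = 471 min
Availability = 471 / 563 * 100 = 83.7%

83.7%


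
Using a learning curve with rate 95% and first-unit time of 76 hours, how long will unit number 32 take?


Formula: T_n = T_1 * (learning_rate)^(log2(n)) where learning_rate = rate/100
Doublings = log2(32) = 5
T_n = 76 * 0.95^5
T_n = 76 * 0.7738 = 58.8 hours

58.8 hours


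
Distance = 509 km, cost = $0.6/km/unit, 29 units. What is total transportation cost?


TC = dist * cost * units = 509 * 0.6 * 29 = $8856.60

$8856.60


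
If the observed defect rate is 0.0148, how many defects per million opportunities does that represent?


DPMO = defect_rate * 1000000 = 0.0148 * 1000000

14800


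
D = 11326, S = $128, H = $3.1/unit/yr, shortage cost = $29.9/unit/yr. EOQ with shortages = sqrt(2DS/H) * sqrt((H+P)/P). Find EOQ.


Formula: EOQ* = sqrt(2DS/H) * sqrt((H+P)/P)
Base EOQ = sqrt(2*11326*128/3.1) = 967.11 units
Correction = sqrt((3.1+29.9)/29.9) = 1.05056
EOQ* = 967.11 * 1.05056 = 1016.0 units

1016.0 units


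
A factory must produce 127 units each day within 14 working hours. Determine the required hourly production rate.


Formula: Production Rate = Daily Demand / Available Hours
Rate = 127 units/day / 14 hours/day
Rate = 9.1 units/hour

9.1 units/hour


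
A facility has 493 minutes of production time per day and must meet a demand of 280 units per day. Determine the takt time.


Formula: Takt Time = Available Production Time / Customer Demand
Takt = 493 min/day / 280 units/day
Takt = 1.76 min/unit

1.76 min/unit


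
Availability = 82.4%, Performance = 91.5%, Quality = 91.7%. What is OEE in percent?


Formula: OEE = Availability * Performance * Quality / 10000
A * P = 82.4% * 91.5% / 100 = 75.4%
OEE = 75.4% * 91.7% / 100 = 69.1%

69.1%


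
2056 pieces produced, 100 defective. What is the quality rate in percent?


Formula: Quality Rate = Good Pieces / Total Pieces * 100
Good pieces = 2056 - 100 = 1956
QR = 1956 / 2056 * 100 = 95.1%

95.1%


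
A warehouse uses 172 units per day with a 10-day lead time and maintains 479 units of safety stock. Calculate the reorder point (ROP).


Formula: ROP = (Daily Demand * Lead Time) + Safety Stock
Demand during lead time = 172 * 10 = 1720 units
ROP = 1720 + 479 = 2199 units

2199 units


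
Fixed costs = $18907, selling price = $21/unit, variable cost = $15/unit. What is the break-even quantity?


Formula: BEQ = Fixed Costs / (Price - Variable Cost)
Contribution margin = $21 - $15 = $6/unit
BEQ = ceil($18907 / $6/unit) = ceil(3151.17) = 3152 units

3152 units


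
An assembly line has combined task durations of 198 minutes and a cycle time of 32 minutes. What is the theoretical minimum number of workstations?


Formula: N_min = ceil(Sum of Task Times / Cycle Time)
N_min = ceil(198 min / 32 min) = ceil(6.1875)
N_min = 7 stations

7


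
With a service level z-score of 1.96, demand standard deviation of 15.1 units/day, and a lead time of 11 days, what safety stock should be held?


Formula: SS = z * sigma_d * sqrt(LT)
sqrt(LT) = sqrt(11) = 3.3166
SS = 1.96 * 15.1 * 3.3166
SS = 98.2 units

98.2 units


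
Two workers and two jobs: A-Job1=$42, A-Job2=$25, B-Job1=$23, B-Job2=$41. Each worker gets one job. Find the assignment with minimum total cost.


Option 1: A->1 + B->2 = $42 + $41 = $83
Option 2: A->2 + B->1 = $25 + $23 = $48
Min cost = min($83, $48) = $48

$48


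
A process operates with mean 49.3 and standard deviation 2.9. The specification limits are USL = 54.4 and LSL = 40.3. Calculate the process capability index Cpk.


Cpu = (54.4 - 49.3) / (3 * 2.9) = 0.59
Cpl = (49.3 - 40.3) / (3 * 2.9) = 1.03
Cpk = min(0.59, 1.03) = 0.59

0.59


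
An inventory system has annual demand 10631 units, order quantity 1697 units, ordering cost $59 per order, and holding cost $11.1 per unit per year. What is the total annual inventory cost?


TC = 10631/1697 * 59 + 1697/2 * 11.1

$9787.96


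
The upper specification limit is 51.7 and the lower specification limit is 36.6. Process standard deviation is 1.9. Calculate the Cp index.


Cp = (51.7 - 36.6) / (6 * 1.9)

1.32


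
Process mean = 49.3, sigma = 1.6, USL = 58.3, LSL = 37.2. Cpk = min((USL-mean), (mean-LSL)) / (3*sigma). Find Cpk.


Cpu = (58.3 - 49.3) / (3 * 1.6) = 1.88
Cpl = (49.3 - 37.2) / (3 * 1.6) = 2.52
Cpk = min(1.88, 2.52) = 1.88

1.88


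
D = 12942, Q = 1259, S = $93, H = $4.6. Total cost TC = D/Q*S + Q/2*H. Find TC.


TC = 12942/1259 * 93 + 1259/2 * 4.6

$3851.70


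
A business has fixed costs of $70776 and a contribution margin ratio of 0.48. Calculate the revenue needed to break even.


Formula: BER = Fixed Costs / Contribution Margin Ratio
BER = $70776 / 0.48
BER = $147450.00 (to the nearest cent)

$147450.00


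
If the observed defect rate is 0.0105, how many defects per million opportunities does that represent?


DPMO = defect_rate * 1000000 = 0.0105 * 1000000

10500


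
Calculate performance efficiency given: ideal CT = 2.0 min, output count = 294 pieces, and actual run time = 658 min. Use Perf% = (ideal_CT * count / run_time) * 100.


Formula: Performance = (Ideal CT * Total Count) / Run Time * 100
Ideal output time = 2.0 * 294 = 588.0 min
Performance = 588.0 / 658 * 100 = 89.4%

89.4%


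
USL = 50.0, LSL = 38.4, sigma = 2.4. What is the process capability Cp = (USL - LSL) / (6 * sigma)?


Cp = (50.0 - 38.4) / (6 * 2.4)

0.81


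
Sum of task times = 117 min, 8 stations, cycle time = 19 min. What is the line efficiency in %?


Formula: Efficiency = Sum of Task Times / (N_stations * CT) * 100
Total station capacity = 8 stations * 19 min = 152 min
Efficiency = 117 / 152 * 100 = 77.0%

77.0%


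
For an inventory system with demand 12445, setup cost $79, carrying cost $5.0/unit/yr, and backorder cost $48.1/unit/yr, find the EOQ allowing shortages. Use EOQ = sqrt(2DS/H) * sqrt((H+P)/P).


Formula: EOQ* = sqrt(2DS/H) * sqrt((H+P)/P)
Base EOQ = sqrt(2*12445*79/5.0) = 627.11 units
Correction = sqrt((5.0+48.1)/48.1) = 1.05069
EOQ* = 627.11 * 1.05069 = 658.9 units

658.9 units


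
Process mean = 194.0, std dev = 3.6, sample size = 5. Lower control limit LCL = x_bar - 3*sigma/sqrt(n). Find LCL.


LCL = 194.0 - 3 * 3.6 / sqrt(5)

189.17


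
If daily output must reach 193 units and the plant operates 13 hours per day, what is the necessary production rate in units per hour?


Formula: Production Rate = Daily Demand / Available Hours
Rate = 193 units/day / 13 hours/day
Rate = 14.8 units/hour

14.8 units/hour


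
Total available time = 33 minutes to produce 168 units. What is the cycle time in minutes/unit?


Formula: CT = Available Time / Number of Units
CT = 33 min / 168 units
CT = 0.2 min/unit

0.2 min/unit


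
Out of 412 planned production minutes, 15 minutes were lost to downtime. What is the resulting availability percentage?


Formula: Availability = (Planned Time - Downtime) / Planned Time * 100
Uptime = 412 - 15 = 397 min
Availability = 397 / 412 * 100 = 96.4%

96.4%


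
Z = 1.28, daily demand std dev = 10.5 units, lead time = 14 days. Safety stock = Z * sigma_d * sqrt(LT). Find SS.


Formula: SS = z * sigma_d * sqrt(LT)
sqrt(LT) = sqrt(14) = 3.7417
SS = 1.28 * 10.5 * 3.7417
SS = 50.3 units

50.3 units


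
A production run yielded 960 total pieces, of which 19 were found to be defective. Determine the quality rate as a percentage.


Formula: Quality Rate = Good Pieces / Total Pieces * 100
Good pieces = 960 - 19 = 941
QR = 941 / 960 * 100 = 98.0%

98.0%


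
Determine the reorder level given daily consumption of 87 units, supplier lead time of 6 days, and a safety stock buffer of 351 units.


Formula: ROP = (Daily Demand * Lead Time) + Safety Stock
Demand during lead time = 87 * 6 = 522 units
ROP = 522 + 351 = 873 units

873 units


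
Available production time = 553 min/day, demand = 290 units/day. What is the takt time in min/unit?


Formula: Takt Time = Available Production Time / Customer Demand
Takt = 553 min/day / 290 units/day
Takt = 1.91 min/unit

1.91 min/unit


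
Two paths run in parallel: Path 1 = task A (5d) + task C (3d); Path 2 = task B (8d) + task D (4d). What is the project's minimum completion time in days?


Path 1 = 5 + 3 = 8 days
Path 2 = 8 + 4 = 12 days
Duration = max(8, 12) = 12 days

12 days


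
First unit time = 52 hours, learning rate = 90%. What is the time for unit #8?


Formula: T_n = T_1 * (learning_rate)^(log2(n)) where learning_rate = rate/100
Doublings = log2(8) = 3
T_n = 52 * 0.9^3
T_n = 52 * 0.729 = 37.9 hours

37.9 hours


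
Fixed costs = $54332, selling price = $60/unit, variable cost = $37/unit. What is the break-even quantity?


Formula: BEQ = Fixed Costs / (Price - Variable Cost)
Contribution margin = $60 - $37 = $23/unit
BEQ = ceil($54332 / $23/unit) = ceil(2362.26) = 2363 units

2363 units


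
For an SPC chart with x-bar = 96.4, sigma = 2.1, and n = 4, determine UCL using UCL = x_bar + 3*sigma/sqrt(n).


UCL = 96.4 + 3 * 2.1 / sqrt(4)

99.55


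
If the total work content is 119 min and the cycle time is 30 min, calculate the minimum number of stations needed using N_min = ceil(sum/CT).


Formula: N_min = ceil(Sum of Task Times / Cycle Time)
N_min = ceil(119 min / 30 min) = ceil(3.9667)
N_min = 4 stations

4


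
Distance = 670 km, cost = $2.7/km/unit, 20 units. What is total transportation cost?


TC = dist * cost * units = 670 * 2.7 * 20 = $36180.00

$36180.00


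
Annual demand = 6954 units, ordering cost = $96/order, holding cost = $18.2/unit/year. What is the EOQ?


Formula: EOQ = sqrt(2 * D * S / H)
Numerator: 2 * 6954 * 96 = 1335168
2DS/H = 1335168 / 18.2 = 73360.9
EOQ = sqrt(73360.9) = 270.9 units

270.9 units


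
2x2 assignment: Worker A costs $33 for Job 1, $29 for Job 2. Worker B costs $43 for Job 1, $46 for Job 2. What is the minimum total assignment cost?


Option 1: A->1 + B->2 = $33 + $46 = $79
Option 2: A->2 + B->1 = $29 + $43 = $72
Min cost = min($79, $72) = $72

$72


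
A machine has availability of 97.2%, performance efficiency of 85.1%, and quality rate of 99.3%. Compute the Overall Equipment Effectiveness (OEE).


Formula: OEE = Availability * Performance * Quality / 10000
A * P = 97.2% * 85.1% / 100 = 82.72%
OEE = 82.72% * 99.3% / 100 = 82.1%

82.1%


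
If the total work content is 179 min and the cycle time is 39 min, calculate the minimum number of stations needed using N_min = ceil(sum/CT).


Formula: N_min = ceil(Sum of Task Times / Cycle Time)
N_min = ceil(179 min / 39 min) = ceil(4.5897)
N_min = 5 stations

5


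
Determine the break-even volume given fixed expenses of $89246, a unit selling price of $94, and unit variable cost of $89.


Formula: BEQ = Fixed Costs / (Price - Variable Cost)
Contribution margin = $94 - $89 = $5/unit
BEQ = ceil($89246 / $5/unit) = ceil(17849.2) = 17850 units

17850 units


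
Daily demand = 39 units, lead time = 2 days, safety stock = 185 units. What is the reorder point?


Formula: ROP = (Daily Demand * Lead Time) + Safety Stock
Demand during lead time = 39 * 2 = 78 units
ROP = 78 + 185 = 263 units

263 units


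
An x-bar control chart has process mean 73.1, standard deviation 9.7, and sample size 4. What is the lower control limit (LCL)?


LCL = 73.1 - 3 * 9.7 / sqrt(4)

58.55


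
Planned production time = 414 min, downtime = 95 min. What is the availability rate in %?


Formula: Availability = (Planned Time - Downtime) / Planned Time * 100
Uptime = 414 - 95 = 319 min
Availability = 319 / 414 * 100 = 77.1%

77.1%


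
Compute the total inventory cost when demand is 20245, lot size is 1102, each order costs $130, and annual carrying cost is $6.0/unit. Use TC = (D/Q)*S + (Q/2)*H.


TC = 20245/1102 * 130 + 1102/2 * 6.0

$5694.25


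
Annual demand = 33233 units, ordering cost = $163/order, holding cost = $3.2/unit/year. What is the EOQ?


Formula: EOQ = sqrt(2 * D * S / H)
Numerator: 2 * 33233 * 163 = 10833958
2DS/H = 10833958 / 3.2 = 3385611.9
EOQ = sqrt(3385611.9) = 1840.0 units

1840.0 units


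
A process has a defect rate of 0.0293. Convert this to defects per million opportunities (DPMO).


DPMO = defect_rate * 1000000 = 0.0293 * 1000000

29300


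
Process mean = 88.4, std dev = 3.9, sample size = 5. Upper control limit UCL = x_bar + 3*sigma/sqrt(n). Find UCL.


UCL = 88.4 + 3 * 3.9 / sqrt(5)

93.63


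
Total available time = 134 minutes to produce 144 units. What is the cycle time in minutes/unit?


Formula: CT = Available Time / Number of Units
CT = 134 min / 144 units
CT = 0.93 min/unit

0.93 min/unit


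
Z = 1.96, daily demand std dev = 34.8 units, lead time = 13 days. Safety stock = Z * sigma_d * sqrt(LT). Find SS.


Formula: SS = z * sigma_d * sqrt(LT)
sqrt(LT) = sqrt(13) = 3.6056
SS = 1.96 * 34.8 * 3.6056
SS = 245.9 units

245.9 units


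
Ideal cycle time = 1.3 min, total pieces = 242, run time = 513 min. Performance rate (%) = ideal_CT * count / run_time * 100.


Formula: Performance = (Ideal CT * Total Count) / Run Time * 100
Ideal output time = 1.3 * 242 = 314.6 min
Performance = 314.6 / 513 * 100 = 61.3%

61.3%


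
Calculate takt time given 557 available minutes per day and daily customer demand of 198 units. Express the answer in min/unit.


Formula: Takt Time = Available Production Time / Customer Demand
Takt = 557 min/day / 198 units/day
Takt = 2.81 min/unit

2.81 min/unit


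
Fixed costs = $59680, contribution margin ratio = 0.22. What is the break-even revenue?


Formula: BER = Fixed Costs / Contribution Margin Ratio
BER = $59680 / 0.22
BER = $271272.73 (to the nearest cent)

$271272.73


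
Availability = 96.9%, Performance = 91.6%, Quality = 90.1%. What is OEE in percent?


Formula: OEE = Availability * Performance * Quality / 10000
A * P = 96.9% * 91.6% / 100 = 88.76%
OEE = 88.76% * 90.1% / 100 = 80.0%

80.0%


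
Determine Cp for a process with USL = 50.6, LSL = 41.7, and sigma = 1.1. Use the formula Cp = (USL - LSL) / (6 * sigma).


Cp = (50.6 - 41.7) / (6 * 1.1)

1.35


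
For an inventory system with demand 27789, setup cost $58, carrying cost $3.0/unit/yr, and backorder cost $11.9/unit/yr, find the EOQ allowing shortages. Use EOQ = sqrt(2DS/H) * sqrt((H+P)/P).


Formula: EOQ* = sqrt(2DS/H) * sqrt((H+P)/P)
Base EOQ = sqrt(2*27789*58/3.0) = 1036.58 units
Correction = sqrt((3.0+11.9)/11.9) = 1.11897
EOQ* = 1036.58 * 1.11897 = 1159.9 units

1159.9 units


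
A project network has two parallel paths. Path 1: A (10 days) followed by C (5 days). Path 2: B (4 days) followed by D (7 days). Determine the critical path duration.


Path 1 = 10 + 5 = 15 days
Path 2 = 4 + 7 = 11 days
Duration = max(15, 11) = 15 days

15 days


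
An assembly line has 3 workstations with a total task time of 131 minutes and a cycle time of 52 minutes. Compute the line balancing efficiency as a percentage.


Formula: Efficiency = Sum of Task Times / (N_stations * CT) * 100
Total station capacity = 3 stations * 52 min = 156 min
Efficiency = 131 / 156 * 100 = 84.0%

84.0%


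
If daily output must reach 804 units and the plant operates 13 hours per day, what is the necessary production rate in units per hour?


Formula: Production Rate = Daily Demand / Available Hours
Rate = 804 units/day / 13 hours/day
Rate = 61.8 units/hour

61.8 units/hour


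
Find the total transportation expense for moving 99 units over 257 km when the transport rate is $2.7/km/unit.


TC = dist * cost * units = 257 * 2.7 * 99 = $68696.10

$68696.10


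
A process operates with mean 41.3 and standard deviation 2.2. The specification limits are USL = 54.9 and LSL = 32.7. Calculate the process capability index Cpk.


Cpu = (54.9 - 41.3) / (3 * 2.2) = 2.06
Cpl = (41.3 - 32.7) / (3 * 2.2) = 1.3
Cpk = min(2.06, 1.3) = 1.3

1.3


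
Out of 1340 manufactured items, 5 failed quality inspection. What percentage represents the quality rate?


Formula: Quality Rate = Good Pieces / Total Pieces * 100
Good pieces = 1340 - 5 = 1335
QR = 1335 / 1340 * 100 = 99.6%

99.6%


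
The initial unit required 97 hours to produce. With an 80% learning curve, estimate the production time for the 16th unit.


Formula: T_n = T_1 * (learning_rate)^(log2(n)) where learning_rate = rate/100
Doublings = log2(16) = 4
T_n = 97 * 0.8^4
T_n = 97 * 0.4096 = 39.7 hours

39.7 hours


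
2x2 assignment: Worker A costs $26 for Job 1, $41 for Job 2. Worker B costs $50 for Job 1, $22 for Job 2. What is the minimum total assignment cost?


Option 1: A->1 + B->2 = $26 + $22 = $48
Option 2: A->2 + B->1 = $41 + $50 = $91
Min cost = min($48, $91) = $48

$48


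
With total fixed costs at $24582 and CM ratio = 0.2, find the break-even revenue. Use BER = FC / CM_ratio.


Formula: BER = Fixed Costs / Contribution Margin Ratio
BER = $24582 / 0.2
BER = $122910.00 (to the nearest cent)

$122910.00


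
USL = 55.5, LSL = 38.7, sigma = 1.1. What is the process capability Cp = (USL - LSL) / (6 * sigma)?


Cp = (55.5 - 38.7) / (6 * 1.1)

2.55


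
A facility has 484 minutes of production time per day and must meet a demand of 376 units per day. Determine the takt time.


Formula: Takt Time = Available Production Time / Customer Demand
Takt = 484 min/day / 376 units/day
Takt = 1.29 min/unit

1.29 min/unit


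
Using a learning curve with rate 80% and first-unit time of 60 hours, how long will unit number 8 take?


Formula: T_n = T_1 * (learning_rate)^(log2(n)) where learning_rate = rate/100
Doublings = log2(8) = 3
T_n = 60 * 0.8^3
T_n = 60 * 0.512 = 30.7 hours

30.7 hours


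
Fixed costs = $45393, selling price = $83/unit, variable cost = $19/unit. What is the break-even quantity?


Formula: BEQ = Fixed Costs / (Price - Variable Cost)
Contribution margin = $83 - $19 = $64/unit
BEQ = ceil($45393 / $64/unit) = ceil(709.27) = 710 units

710 units


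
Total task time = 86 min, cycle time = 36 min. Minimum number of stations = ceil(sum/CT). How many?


Formula: N_min = ceil(Sum of Task Times / Cycle Time)
N_min = ceil(86 min / 36 min) = ceil(2.3889)
N_min = 3 stations

3


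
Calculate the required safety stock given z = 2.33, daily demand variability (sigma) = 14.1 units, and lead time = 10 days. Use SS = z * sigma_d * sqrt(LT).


Formula: SS = z * sigma_d * sqrt(LT)
sqrt(LT) = sqrt(10) = 3.1623
SS = 2.33 * 14.1 * 3.1623
SS = 103.9 units

103.9 units


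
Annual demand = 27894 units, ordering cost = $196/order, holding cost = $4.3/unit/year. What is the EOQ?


Formula: EOQ = sqrt(2 * D * S / H)
Numerator: 2 * 27894 * 196 = 10934448
2DS/H = 10934448 / 4.3 = 2542894.9
EOQ = sqrt(2542894.9) = 1594.6 units

1594.6 units


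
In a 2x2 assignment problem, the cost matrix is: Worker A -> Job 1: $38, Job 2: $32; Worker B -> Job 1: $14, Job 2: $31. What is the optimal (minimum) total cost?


Option 1: A->1 + B->2 = $38 + $31 = $69
Option 2: A->2 + B->1 = $32 + $14 = $46
Min cost = min($69, $46) = $46

$46


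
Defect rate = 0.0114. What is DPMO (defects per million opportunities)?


DPMO = defect_rate * 1000000 = 0.0114 * 1000000

11400


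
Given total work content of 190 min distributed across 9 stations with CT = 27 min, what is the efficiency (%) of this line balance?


Formula: Efficiency = Sum of Task Times / (N_stations * CT) * 100
Total station capacity = 9 stations * 27 min = 243 min
Efficiency = 190 / 243 * 100 = 78.2%

78.2%


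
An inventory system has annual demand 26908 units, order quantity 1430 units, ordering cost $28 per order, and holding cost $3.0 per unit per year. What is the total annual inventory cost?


TC = 26908/1430 * 28 + 1430/2 * 3.0

$2671.87


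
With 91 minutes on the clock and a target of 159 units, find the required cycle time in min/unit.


Formula: CT = Available Time / Number of Units
CT = 91 min / 159 units
CT = 0.57 min/unit

0.57 min/unit


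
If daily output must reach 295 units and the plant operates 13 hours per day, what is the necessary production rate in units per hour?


Formula: Production Rate = Daily Demand / Available Hours
Rate = 295 units/day / 13 hours/day
Rate = 22.7 units/hour

22.7 units/hour


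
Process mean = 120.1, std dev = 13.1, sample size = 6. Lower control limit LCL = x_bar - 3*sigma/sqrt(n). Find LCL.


LCL = 120.1 - 3 * 13.1 / sqrt(6)

104.06


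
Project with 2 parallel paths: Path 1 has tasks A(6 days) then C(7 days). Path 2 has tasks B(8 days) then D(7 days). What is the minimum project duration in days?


Path 1 = 6 + 7 = 13 days
Path 2 = 8 + 7 = 15 days
Duration = max(13, 15) = 15 days

15 days


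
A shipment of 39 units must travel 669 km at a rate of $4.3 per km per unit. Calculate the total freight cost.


TC = dist * cost * units = 669 * 4.3 * 39 = $112191.30

$112191.30


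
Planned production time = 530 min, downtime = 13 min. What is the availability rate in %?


Formula: Availability = (Planned Time - Downtime) / Planned Time * 100
Uptime = 530 - 13 = 517 min
Availability = 517 / 530 * 100 = 97.5%

97.5%


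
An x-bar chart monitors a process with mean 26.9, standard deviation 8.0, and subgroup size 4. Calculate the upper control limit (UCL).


UCL = 26.9 + 3 * 8.0 / sqrt(4)

38.9


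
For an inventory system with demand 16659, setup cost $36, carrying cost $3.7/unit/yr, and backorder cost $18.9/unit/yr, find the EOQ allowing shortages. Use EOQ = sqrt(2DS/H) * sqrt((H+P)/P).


Formula: EOQ* = sqrt(2DS/H) * sqrt((H+P)/P)
Base EOQ = sqrt(2*16659*36/3.7) = 569.36 units
Correction = sqrt((3.7+18.9)/18.9) = 1.09351
EOQ* = 569.36 * 1.09351 = 622.6 units

622.6 units


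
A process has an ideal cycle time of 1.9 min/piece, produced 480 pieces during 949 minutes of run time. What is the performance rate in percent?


Formula: Performance = (Ideal CT * Total Count) / Run Time * 100
Ideal output time = 1.9 * 480 = 912.0 min
Performance = 912.0 / 949 * 100 = 96.1%

96.1%


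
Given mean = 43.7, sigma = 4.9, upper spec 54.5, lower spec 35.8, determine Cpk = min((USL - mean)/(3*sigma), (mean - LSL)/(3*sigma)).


Cpu = (54.5 - 43.7) / (3 * 4.9) = 0.73
Cpl = (43.7 - 35.8) / (3 * 4.9) = 0.54
Cpk = min(0.73, 0.54) = 0.54

0.54


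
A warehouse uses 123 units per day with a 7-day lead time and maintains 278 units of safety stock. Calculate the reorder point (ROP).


Formula: ROP = (Daily Demand * Lead Time) + Safety Stock
Demand during lead time = 123 * 7 = 861 units
ROP = 861 + 278 = 1139 units

1139 units


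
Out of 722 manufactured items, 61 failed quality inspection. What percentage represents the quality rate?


Formula: Quality Rate = Good Pieces / Total Pieces * 100
Good pieces = 722 - 61 = 661
QR = 661 / 722 * 100 = 91.6%

91.6%


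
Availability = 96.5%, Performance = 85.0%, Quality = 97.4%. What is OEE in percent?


Formula: OEE = Availability * Performance * Quality / 10000
A * P = 96.5% * 85.0% / 100 = 82.03%
OEE = 82.03% * 97.4% / 100 = 79.9%

79.9%


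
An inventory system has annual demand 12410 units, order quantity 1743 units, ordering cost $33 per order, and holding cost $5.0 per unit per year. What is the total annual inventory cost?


TC = 12410/1743 * 33 + 1743/2 * 5.0

$4592.46


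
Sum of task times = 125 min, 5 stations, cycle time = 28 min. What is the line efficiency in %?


Formula: Efficiency = Sum of Task Times / (N_stations * CT) * 100
Total station capacity = 5 stations * 28 min = 140 min
Efficiency = 125 / 140 * 100 = 89.3%

89.3%


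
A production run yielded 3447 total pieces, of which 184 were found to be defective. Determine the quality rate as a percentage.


Formula: Quality Rate = Good Pieces / Total Pieces * 100
Good pieces = 3447 - 184 = 3263
QR = 3263 / 3447 * 100 = 94.7%

94.7%


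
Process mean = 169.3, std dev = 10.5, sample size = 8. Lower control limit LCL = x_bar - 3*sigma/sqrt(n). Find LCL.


LCL = 169.3 - 3 * 10.5 / sqrt(8)

158.16


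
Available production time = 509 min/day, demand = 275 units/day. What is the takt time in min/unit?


Formula: Takt Time = Available Production Time / Customer Demand
Takt = 509 min/day / 275 units/day
Takt = 1.85 min/unit

1.85 min/unit


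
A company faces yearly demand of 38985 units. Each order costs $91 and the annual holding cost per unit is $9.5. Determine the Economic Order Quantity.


Formula: EOQ = sqrt(2 * D * S / H)
Numerator: 2 * 38985 * 91 = 7095270
2DS/H = 7095270 / 9.5 = 746870.5
EOQ = sqrt(746870.5) = 864.2 units

864.2 units


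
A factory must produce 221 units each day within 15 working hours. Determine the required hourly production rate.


Formula: Production Rate = Daily Demand / Available Hours
Rate = 221 units/day / 15 hours/day
Rate = 14.7 units/hour

14.7 units/hour


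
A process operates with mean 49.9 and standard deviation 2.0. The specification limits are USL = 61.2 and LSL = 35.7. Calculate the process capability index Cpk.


Cpu = (61.2 - 49.9) / (3 * 2.0) = 1.88
Cpl = (49.9 - 35.7) / (3 * 2.0) = 2.37
Cpk = min(1.88, 2.37) = 1.88

1.88


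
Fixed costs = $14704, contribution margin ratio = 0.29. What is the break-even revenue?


Formula: BER = Fixed Costs / Contribution Margin Ratio
BER = $14704 / 0.29
BER = $50703.45 (to the nearest cent)

$50703.45


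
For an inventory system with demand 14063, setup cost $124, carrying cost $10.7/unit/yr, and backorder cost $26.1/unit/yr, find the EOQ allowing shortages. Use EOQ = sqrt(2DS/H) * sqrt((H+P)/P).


Formula: EOQ* = sqrt(2DS/H) * sqrt((H+P)/P)
Base EOQ = sqrt(2*14063*124/10.7) = 570.92 units
Correction = sqrt((10.7+26.1)/26.1) = 1.18742
EOQ* = 570.92 * 1.18742 = 677.9 units

677.9 units


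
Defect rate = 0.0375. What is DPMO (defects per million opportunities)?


DPMO = defect_rate * 1000000 = 0.0375 * 1000000

37500


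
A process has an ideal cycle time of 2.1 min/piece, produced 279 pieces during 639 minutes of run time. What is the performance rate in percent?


Formula: Performance = (Ideal CT * Total Count) / Run Time * 100
Ideal output time = 2.1 * 279 = 585.9 min
Performance = 585.9 / 639 * 100 = 91.7%

91.7%


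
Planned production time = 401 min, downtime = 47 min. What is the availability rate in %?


Formula: Availability = (Planned Time - Downtime) / Planned Time * 100
Uptime = 401 - 47 = 354 min
Availability = 354 / 401 * 100 = 88.3%

88.3%


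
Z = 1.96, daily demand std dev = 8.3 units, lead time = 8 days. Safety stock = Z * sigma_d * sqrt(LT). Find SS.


Formula: SS = z * sigma_d * sqrt(LT)
sqrt(LT) = sqrt(8) = 2.8284
SS = 1.96 * 8.3 * 2.8284
SS = 46.0 units

46.0 units


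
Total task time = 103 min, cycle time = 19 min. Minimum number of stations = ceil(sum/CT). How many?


Formula: N_min = ceil(Sum of Task Times / Cycle Time)
N_min = ceil(103 min / 19 min) = ceil(5.4211)
N_min = 6 stations

6


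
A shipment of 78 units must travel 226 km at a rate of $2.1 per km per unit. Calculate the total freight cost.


TC = dist * cost * units = 226 * 2.1 * 78 = $37018.80

$37018.80


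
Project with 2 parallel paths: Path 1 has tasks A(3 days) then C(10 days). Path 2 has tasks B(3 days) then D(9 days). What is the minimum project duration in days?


Path 1 = 3 + 10 = 13 days
Path 2 = 3 + 9 = 12 days
Duration = max(13, 12) = 13 days

13 days


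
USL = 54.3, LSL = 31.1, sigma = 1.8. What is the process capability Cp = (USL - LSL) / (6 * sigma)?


Cp = (54.3 - 31.1) / (6 * 1.8)

2.15


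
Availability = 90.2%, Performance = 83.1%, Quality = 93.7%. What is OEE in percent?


Formula: OEE = Availability * Performance * Quality / 10000
A * P = 90.2% * 83.1% / 100 = 74.96%
OEE = 74.96% * 93.7% / 100 = 70.2%

70.2%


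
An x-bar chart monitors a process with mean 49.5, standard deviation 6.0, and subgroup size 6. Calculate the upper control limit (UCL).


UCL = 49.5 + 3 * 6.0 / sqrt(6)

56.85


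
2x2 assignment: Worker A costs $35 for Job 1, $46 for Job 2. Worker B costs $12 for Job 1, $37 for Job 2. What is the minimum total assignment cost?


Option 1: A->1 + B->2 = $35 + $37 = $72
Option 2: A->2 + B->1 = $46 + $12 = $58
Min cost = min($72, $58) = $58

$58


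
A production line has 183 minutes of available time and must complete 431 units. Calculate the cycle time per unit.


Formula: CT = Available Time / Number of Units
CT = 183 min / 431 units
CT = 0.42 min/unit

0.42 min/unit


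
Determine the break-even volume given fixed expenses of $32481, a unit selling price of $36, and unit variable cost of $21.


Formula: BEQ = Fixed Costs / (Price - Variable Cost)
Contribution margin = $36 - $21 = $15/unit
BEQ = ceil($32481 / $15/unit) = ceil(2165.4) = 2166 units

2166 units


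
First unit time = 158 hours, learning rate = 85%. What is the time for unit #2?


Formula: T_n = T_1 * (learning_rate)^(log2(n)) where learning_rate = rate/100
Doublings = log2(2) = 1
T_n = 158 * 0.85^1
T_n = 158 * 0.85 = 134.3 hours

134.3 hours


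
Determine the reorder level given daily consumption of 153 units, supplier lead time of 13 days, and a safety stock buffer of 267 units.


Formula: ROP = (Daily Demand * Lead Time) + Safety Stock
Demand during lead time = 153 * 13 = 1989 units
ROP = 1989 + 267 = 2256 units

2256 units


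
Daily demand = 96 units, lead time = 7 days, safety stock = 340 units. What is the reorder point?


Formula: ROP = (Daily Demand * Lead Time) + Safety Stock
Demand during lead time = 96 * 7 = 672 units
ROP = 672 + 340 = 1012 units

1012 units


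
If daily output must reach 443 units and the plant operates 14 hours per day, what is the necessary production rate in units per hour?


Formula: Production Rate = Daily Demand / Available Hours
Rate = 443 units/day / 14 hours/day
Rate = 31.6 units/hour

31.6 units/hour


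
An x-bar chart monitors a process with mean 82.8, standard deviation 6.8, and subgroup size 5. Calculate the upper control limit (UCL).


UCL = 82.8 + 3 * 6.8 / sqrt(5)

91.92


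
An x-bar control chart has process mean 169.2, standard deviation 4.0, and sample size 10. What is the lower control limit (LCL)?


LCL = 169.2 - 3 * 4.0 / sqrt(10)

165.41


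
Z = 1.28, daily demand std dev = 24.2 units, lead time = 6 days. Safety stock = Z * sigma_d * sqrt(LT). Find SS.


Formula: SS = z * sigma_d * sqrt(LT)
sqrt(LT) = sqrt(6) = 2.4495
SS = 1.28 * 24.2 * 2.4495
SS = 75.9 units

75.9 units


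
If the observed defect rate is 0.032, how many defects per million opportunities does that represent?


DPMO = defect_rate * 1000000 = 0.032 * 1000000

32000


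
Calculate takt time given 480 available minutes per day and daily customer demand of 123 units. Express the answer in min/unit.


Formula: Takt Time = Available Production Time / Customer Demand
Takt = 480 min/day / 123 units/day
Takt = 3.9 min/unit

3.9 min/unit


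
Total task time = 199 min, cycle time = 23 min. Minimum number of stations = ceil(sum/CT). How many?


Formula: N_min = ceil(Sum of Task Times / Cycle Time)
N_min = ceil(199 min / 23 min) = ceil(8.6522)
N_min = 9 stations

9


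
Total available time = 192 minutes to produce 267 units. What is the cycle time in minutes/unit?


Formula: CT = Available Time / Number of Units
CT = 192 min / 267 units
CT = 0.72 min/unit

0.72 min/unit


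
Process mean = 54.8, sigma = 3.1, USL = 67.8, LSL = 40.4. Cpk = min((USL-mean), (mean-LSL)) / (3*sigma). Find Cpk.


Cpu = (67.8 - 54.8) / (3 * 3.1) = 1.4
Cpl = (54.8 - 40.4) / (3 * 3.1) = 1.55
Cpk = min(1.4, 1.55) = 1.4

1.4


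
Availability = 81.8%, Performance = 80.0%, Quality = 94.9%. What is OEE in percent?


Formula: OEE = Availability * Performance * Quality / 10000
A * P = 81.8% * 80.0% / 100 = 65.44%
OEE = 65.44% * 94.9% / 100 = 62.1%

62.1%


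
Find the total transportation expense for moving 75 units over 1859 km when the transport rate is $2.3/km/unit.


TC = dist * cost * units = 1859 * 2.3 * 75 = $320677.50

$320677.50


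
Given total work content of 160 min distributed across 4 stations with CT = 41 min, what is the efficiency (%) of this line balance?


Formula: Efficiency = Sum of Task Times / (N_stations * CT) * 100
Total station capacity = 4 stations * 41 min = 164 min
Efficiency = 160 / 164 * 100 = 97.6%

97.6%


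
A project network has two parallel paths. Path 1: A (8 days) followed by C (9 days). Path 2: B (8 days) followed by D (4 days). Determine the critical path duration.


Path 1 = 8 + 9 = 17 days
Path 2 = 8 + 4 = 12 days
Duration = max(17, 12) = 17 days

17 days


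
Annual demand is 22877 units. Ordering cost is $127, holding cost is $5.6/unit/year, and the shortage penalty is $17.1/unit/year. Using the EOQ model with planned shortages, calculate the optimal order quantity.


Formula: EOQ* = sqrt(2DS/H) * sqrt((H+P)/P)
Base EOQ = sqrt(2*22877*127/5.6) = 1018.64 units
Correction = sqrt((5.6+17.1)/17.1) = 1.15217
EOQ* = 1018.64 * 1.15217 = 1173.6 units

1173.6 units


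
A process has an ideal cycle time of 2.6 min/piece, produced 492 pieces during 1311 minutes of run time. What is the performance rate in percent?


Formula: Performance = (Ideal CT * Total Count) / Run Time * 100
Ideal output time = 2.6 * 492 = 1279.2 min
Performance = 1279.2 / 1311 * 100 = 97.6%

97.6%


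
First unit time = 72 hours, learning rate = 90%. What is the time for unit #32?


Formula: T_n = T_1 * (learning_rate)^(log2(n)) where learning_rate = rate/100
Doublings = log2(32) = 5
T_n = 72 * 0.9^5
T_n = 72 * 0.5905 = 42.5 hours

42.5 hours


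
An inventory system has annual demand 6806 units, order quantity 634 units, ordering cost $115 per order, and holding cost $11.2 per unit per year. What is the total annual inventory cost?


TC = 6806/634 * 115 + 634/2 * 11.2

$4784.93


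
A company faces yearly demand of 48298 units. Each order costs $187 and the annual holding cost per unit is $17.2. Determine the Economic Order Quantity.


Formula: EOQ = sqrt(2 * D * S / H)
Numerator: 2 * 48298 * 187 = 18063452
2DS/H = 18063452 / 17.2 = 1050200.7
EOQ = sqrt(1050200.7) = 1024.8 units

1024.8 units


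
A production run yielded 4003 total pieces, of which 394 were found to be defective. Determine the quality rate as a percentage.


Formula: Quality Rate = Good Pieces / Total Pieces * 100
Good pieces = 4003 - 394 = 3609
QR = 3609 / 4003 * 100 = 90.2%

90.2%


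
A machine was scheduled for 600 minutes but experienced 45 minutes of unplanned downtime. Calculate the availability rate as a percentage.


Formula: Availability = (Planned Time - Downtime) / Planned Time * 100
Uptime = 600 - 45 = 555 min
Availability = 555 / 600 * 100 = 92.5%

92.5%


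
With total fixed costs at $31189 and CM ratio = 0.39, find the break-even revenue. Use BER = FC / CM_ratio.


Formula: BER = Fixed Costs / Contribution Margin Ratio
BER = $31189 / 0.39
BER = $79971.79 (to the nearest cent)

$79971.79


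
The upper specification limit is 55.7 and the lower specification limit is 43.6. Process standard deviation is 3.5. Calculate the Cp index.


Cp = (55.7 - 43.6) / (6 * 3.5)

0.58


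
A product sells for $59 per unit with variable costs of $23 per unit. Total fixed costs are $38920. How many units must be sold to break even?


Formula: BEQ = Fixed Costs / (Price - Variable Cost)
Contribution margin = $59 - $23 = $36/unit
BEQ = ceil($38920 / $36/unit) = ceil(1081.11) = 1082 units

1082 units


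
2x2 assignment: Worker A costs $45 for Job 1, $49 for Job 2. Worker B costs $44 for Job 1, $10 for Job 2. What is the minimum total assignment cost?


Option 1: A->1 + B->2 = $45 + $10 = $55
Option 2: A->2 + B->1 = $49 + $44 = $93
Min cost = min($55, $93) = $55

$55


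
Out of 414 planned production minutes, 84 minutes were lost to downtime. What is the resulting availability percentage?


Formula: Availability = (Planned Time - Downtime) / Planned Time * 100
Uptime = 414 - 84 = 330 min
Availability = 330 / 414 * 100 = 79.7%

79.7%


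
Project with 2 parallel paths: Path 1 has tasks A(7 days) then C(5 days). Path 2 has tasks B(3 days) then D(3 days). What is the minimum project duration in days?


Path 1 = 7 + 5 = 12 days
Path 2 = 3 + 3 = 6 days
Duration = max(12, 6) = 12 days

12 days


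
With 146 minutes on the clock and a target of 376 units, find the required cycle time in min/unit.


Formula: CT = Available Time / Number of Units
CT = 146 min / 376 units
CT = 0.39 min/unit

0.39 min/unit


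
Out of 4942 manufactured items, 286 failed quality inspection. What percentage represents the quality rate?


Formula: Quality Rate = Good Pieces / Total Pieces * 100
Good pieces = 4942 - 286 = 4656
QR = 4656 / 4942 * 100 = 94.2%

94.2%


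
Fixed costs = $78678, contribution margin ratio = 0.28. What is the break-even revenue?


Formula: BER = Fixed Costs / Contribution Margin Ratio
BER = $78678 / 0.28
BER = $280992.86 (to the nearest cent)

$280992.86


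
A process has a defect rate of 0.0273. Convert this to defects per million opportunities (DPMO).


DPMO = defect_rate * 1000000 = 0.0273 * 1000000

27300


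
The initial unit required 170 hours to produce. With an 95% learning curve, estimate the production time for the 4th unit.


Formula: T_n = T_1 * (learning_rate)^(log2(n)) where learning_rate = rate/100
Doublings = log2(4) = 2
T_n = 170 * 0.95^2
T_n = 170 * 0.9025 = 153.4 hours

153.4 hours


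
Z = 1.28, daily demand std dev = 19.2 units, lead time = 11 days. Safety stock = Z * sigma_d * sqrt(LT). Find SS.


Formula: SS = z * sigma_d * sqrt(LT)
sqrt(LT) = sqrt(11) = 3.3166
SS = 1.28 * 19.2 * 3.3166
SS = 81.5 units

81.5 units


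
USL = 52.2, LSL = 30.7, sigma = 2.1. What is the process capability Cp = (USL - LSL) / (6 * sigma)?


Cp = (52.2 - 30.7) / (6 * 2.1)

1.71


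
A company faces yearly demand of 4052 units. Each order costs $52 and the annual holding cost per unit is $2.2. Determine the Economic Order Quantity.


Formula: EOQ = sqrt(2 * D * S / H)
Numerator: 2 * 4052 * 52 = 421408
2DS/H = 421408 / 2.2 = 191549.1
EOQ = sqrt(191549.1) = 437.7 units

437.7 units


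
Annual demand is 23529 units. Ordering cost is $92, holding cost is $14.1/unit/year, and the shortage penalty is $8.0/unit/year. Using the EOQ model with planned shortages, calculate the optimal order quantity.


Formula: EOQ* = sqrt(2DS/H) * sqrt((H+P)/P)
Base EOQ = sqrt(2*23529*92/14.1) = 554.12 units
Correction = sqrt((14.1+8.0)/8.0) = 1.66208
EOQ* = 554.12 * 1.66208 = 921.0 units

921.0 units


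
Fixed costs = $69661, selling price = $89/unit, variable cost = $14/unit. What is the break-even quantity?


Formula: BEQ = Fixed Costs / (Price - Variable Cost)
Contribution margin = $89 - $14 = $75/unit
BEQ = ceil($69661 / $75/unit) = ceil(928.81) = 929 units

929 units


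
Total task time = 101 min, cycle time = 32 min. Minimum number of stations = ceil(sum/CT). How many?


Formula: N_min = ceil(Sum of Task Times / Cycle Time)
N_min = ceil(101 min / 32 min) = ceil(3.1562)
N_min = 4 stations

4
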